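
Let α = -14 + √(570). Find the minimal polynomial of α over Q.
m_α(x) = x^2 + 28x - 374

From α + 14 = √(570), squaring gives (α + 14)^2 = 570, i.e. α^2 + 28α + 196 = 570, so α^2 + 28α - 374 = 0. The discriminant of x^2 + 28x - 374 is (28)^2 - 4·(-374) = 784 + 1496 = 2280, and 4·(570) is not a perfect square in Q since 570 is squarefree and ≠ 1. Hence x^2 + 28x - 374 is irreducible over Q and is the minimal polynomial of α.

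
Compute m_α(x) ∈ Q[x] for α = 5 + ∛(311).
m_α(x) = x^3 - 15x^2 + 75x - 436

Set β = α - 5 = ∛(311), so β^3 = 311. Then (α - 5)^3 - 311 = 0, i.e. α is a root of g(x) = (x - 5)^3 - 311 = x^3 - 15x^2 + 75x - 436. Since g(x) = h(x - 5) where h(x) = x^3 - 311, and h is irreducible over Q (because 311 is not a perfect cube, so h has no rational root, and a monic cubic with no rational root is irreducible), g is also irreducible (irreducibility is preserved under the substitution x → x - 5). Hence m_α(x) = x^3 - 15x^2 + 75x - 436.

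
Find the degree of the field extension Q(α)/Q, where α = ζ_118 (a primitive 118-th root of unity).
[Q(α):Q] = 58

The minimal polynomial of ζ_118 over Q is the 118-th cyclotomic polynomial Φ_118(x), which is irreducible over Q and has degree φ(118) = 58. Hence [Q(α):Q] = φ(118) = 58.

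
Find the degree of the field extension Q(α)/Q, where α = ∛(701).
[Q(α):Q] = 3

The minimal polynomial of α is x^3 - 701, irreducible over Q since 701 is not a perfect cube (so x^3 - 701 has no rational root). Hence [Q(α):Q] = deg(m_α) = 3.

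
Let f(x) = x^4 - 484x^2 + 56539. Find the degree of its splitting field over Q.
[K : Q] = 4

Solving the quadratic in x^2: x^2 = (484 ± √(484^2 - 4·56539))/2 = (484 ± √8100)/2 = (484 ± 90)/2, giving x^2 = 197 or x^2 = 287. So f(x) = (x^2 - 197)(x^2 - 287) and the roots of f are ±√197, ±√287. Hence the splitting field is K = Q(√197, √287). Since 197 and 287 are distinct squarefree integers > 1, their product 56539 is not a perfect square, so √287 ∉ Q(√197). By the tower law [K:Q] = [Q(√197,√287):Q(√197)] · [Q(√197):Q] = 2 · 2 = 4.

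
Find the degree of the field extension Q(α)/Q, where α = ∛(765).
[Q(α):Q] = 3

The minimal polynomial of α is x^3 - 765, irreducible over Q since 765 is not a perfect cube (so x^3 - 765 has no rational root). Hence [Q(α):Q] = deg(m_α) = 3.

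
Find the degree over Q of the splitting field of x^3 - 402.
[K : Q] = 6

The roots of x^3 - 402 are ∛402, ω∛402, ω^2∛402 where ω = e^(2πi/3) is a primitive cube root of unity, so K = Q(∛402, ω). Now [Q(∛402):Q] = 3 (since 402 is not a perfect cube, x^3 - 402 is irreducible) and [Q(ω):Q] = 2. Both 2 and 3 divide [K:Q], and [K:Q] ≤ 3·2 = 6, so [K:Q] = 6. (Equivalently: Q(∛402) ⊂ R but ω ∉ R, so [K : Q(∛402)] = 2.)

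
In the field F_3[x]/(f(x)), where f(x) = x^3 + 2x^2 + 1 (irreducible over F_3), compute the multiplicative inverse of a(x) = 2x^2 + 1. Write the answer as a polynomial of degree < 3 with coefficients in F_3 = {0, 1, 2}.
a(x)^(-1) ≡ x^2 + 2x + 1 (mod f(x))

Since f is irreducible over F_3, F_3[x]/(f) is a field and a(x) ≠ 0 has an inverse. Apply the extended Euclidean algorithm to f(x) and a(x) in F_3[x]: f(x) = (2x + 1)·a(x) + (x);  a(x) = (2x)·(x) + (1). The last nonzero remainder is the constant 1 = gcd(f, a) in F_3. Back-substituting through the division chain expresses 1 = s(x)·a(x) + t(x)·f(x) with s(x) ≡ x^2 + 2x + 1 (mod f), so a(x)^(-1) ≡ s(x) = x^2 + 2x + 1 (mod f). Check: (2x^2 + 1)·(x^2 + 2x + 1) = 2x^4 + x^3 + 2x + 1 ≡ 1 (mod x^3 + 2x^2 + 1).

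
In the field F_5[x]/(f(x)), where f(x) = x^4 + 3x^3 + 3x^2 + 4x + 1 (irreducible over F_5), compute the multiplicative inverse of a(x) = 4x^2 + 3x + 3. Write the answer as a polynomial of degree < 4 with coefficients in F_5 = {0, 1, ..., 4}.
a(x)^(-1) ≡ 3x^3 + 3x^2 + 2x + 2 (mod f(x))

Since f is irreducible over F_5, F_5[x]/(f) is a field and a(x) ≠ 0 has an inverse. Apply the extended Euclidean algorithm to f(x) and a(x) in F_5[x]: f(x) = (4x^2 + 4x + 1)·a(x) + (4x + 3);  a(x) = (x)·(4x + 3) + (3). The last nonzero remainder is the constant 3 = gcd(f, a) in F_5. Back-substituting through the division chain expresses 3 = s(x)·a(x) + t(x)·f(x) with s(x) ≡ 4x^3 + 4x^2 + x + 1 (mod f), so (4x^3 + 4x^2 + x + 1)·a(x) ≡ 3 (mod f). Multiplying by 3^(-1) ≡ 2 in F_5 gives a(x)^(-1) ≡ 2·(4x^3 + 4x^2 + x + 1) ≡ 3x^3 + 3x^2 + 2x + 2 (mod f). Check: (4x^2 + 3x + 3)·(3x^3 + 3x^2 + 2x + 2) = 2x^5 + x^4 + x^3 + 3x^2 + 2x + 1 ≡ 1 (mod x^4 + 3x^3 + 3x^2 + 4x + 1).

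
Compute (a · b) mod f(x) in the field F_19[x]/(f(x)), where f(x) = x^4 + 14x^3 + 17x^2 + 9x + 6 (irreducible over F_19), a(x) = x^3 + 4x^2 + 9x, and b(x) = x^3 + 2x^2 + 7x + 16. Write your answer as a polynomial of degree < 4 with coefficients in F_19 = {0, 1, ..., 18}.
a · b ≡ 5x^3 + 13x^2 + 14x + 8 (mod f(x))

Multiply in F_19[x]: a(x)·b(x) = (x^3 + 4x^2 + 9x)·(x^3 + 2x^2 + 7x + 16) = x^6 + 6x^5 + 5x^4 + 5x^3 + 13x^2 + 11x. This has degree ≥ 4, so divide by f(x) over F_19: x^6 + 6x^5 + 5x^4 + 5x^3 + 13x^2 + 11x = (x^2 + 11x + 5)·(x^4 + 14x^3 + 17x^2 + 9x + 6) + (5x^3 + 13x^2 + 14x + 8). Hence a·b ≡ 5x^3 + 13x^2 + 14x + 8 (mod f). (F_19[x]/(f) is a field with 19^4 = 130321 elements since f is irreducible of degree 4.)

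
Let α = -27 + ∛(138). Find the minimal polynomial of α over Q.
m_α(x) = x^3 + 81x^2 + 2187x + 19545

Set β = α + 27 = ∛(138), so β^3 = 138. Then (α + 27)^3 - 138 = 0, i.e. α is a root of g(x) = (x + 27)^3 - 138 = x^3 + 81x^2 + 2187x + 19545. Since g(x) = h(x + 27) where h(x) = x^3 - 138, and h is irreducible over Q (because 138 is not a perfect cube, so h has no rational root, and a monic cubic with no rational root is irreducible), g is also irreducible (irreducibility is preserved under the substitution x → x + 27). Hence m_α(x) = x^3 + 81x^2 + 2187x + 19545.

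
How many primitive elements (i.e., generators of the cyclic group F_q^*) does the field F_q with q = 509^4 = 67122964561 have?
There are φ(67122964560) = 16618291200 primitive elements

F_q^* is cyclic of order q - 1 = 67122964560. A cyclic group of order m has exactly φ(m) generators. Here m = 67122964560 = 2^4 · 3 · 5 · 17 · 127 · 281 · 461, so the number of primitive elements is φ(67122964560) = 16618291200.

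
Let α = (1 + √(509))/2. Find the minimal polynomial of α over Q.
m_α(x) = x^2 - x - 127

From 2α - 1 = √(509), squaring gives (2α - 1)^2 = 509, i.e. 4α^2 - 4α + 1 = 509, so α^2 - α + (1 - 509)/4 = 0. Since 509 ≡ 1 (mod 4), (1 - 509)/4 = -127 ∈ Z. The polynomial x^2 - x - 127 has discriminant 1 - 4·(-127) = 509, which is not a perfect square in Q (d = 509 is squarefree and ≠ 1), so x^2 - x - 127 is irreducible over Q. It is the minimal polynomial of α.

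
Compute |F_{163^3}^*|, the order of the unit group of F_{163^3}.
|F_{163^3}^*| = 4330746

F_{163^3} has 163^3 = 4330747 elements; its multiplicative group consists of all nonzero elements, so |F_{163^3}^*| = 4330747 - 1 = 4330746. (It is cyclic since any finite subgroup of the multiplicative group of a field is cyclic.)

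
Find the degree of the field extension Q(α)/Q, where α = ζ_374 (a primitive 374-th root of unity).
[Q(α):Q] = 160

The minimal polynomial of ζ_374 over Q is the 374-th cyclotomic polynomial Φ_374(x), which is irreducible over Q and has degree φ(374) = 160. Hence [Q(α):Q] = φ(374) = 160.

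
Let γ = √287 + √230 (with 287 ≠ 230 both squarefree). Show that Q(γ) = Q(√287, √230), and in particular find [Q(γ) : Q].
[Q(γ) : Q] = 4 (equivalently, Q(γ) = Q(√287, √230))

Obviously Q(γ) ⊆ Q(√287, √230), and [Q(√287, √230):Q] = 4 (since 287, 230 are distinct squarefree integers > 1 with 66010 not a perfect square). To show equality we compute the minimal polynomial of γ. From γ = √287 + √230: γ^2 = 287 + 2√(66010) + 230 = 517 + 2√(66010), so γ^2 - 517 = 2√(66010); squaring, (γ^2 - 517)^2 = 4·66010, i.e. γ^4 - 1034γ^2 + 267289 - 264040 = 0, i.e. γ^4 - 1034γ^2 + 3249 = 0. So γ is a root of x^4 - 1034x^2 + 3249. This polynomial is irreducible over Q: it has no rational root (each ±√287 ± √230 is irrational), and any factorization into two quadratics over Q would force √(66010) ∈ Q (pairing opposite roots) or √287, √230 ∈ Q (other pairings), all impossible. Hence [Q(γ):Q] = 4 = [Q(√287, √230):Q], so Q(γ) = Q(√287, √230).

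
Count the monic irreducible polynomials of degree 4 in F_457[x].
There are 10904423988 monic irreducible polynomials of degree 4 over F_457

Each element of F_{457^4} that lies in no proper subfield is a root of exactly one monic irreducible of degree 4 over F_457, and each such polynomial has 4 distinct roots in F_{457^4}. By Möbius inversion the count is N_457(4) = (1/4) Σ_{d|4} μ(4/d) · 457^d = (1/4)(μ(4)·457^1 + μ(2)·457^2 + μ(1)·457^4) = 43617695952/4 = 10904423988.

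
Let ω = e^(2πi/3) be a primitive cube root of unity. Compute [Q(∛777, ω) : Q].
[Q(∛777, ω) : Q] = 6

[Q(∛777):Q] = 3 (min poly x^3 - 777, irreducible since 777 is not a perfect cube). [Q(ω):Q] = 2 (min poly x^2 + x + 1). Since Q(∛777) ⊂ R and ω ∉ R, we have ω ∉ Q(∛777), so x^2 + x + 1 remains irreducible over Q(∛777) and [Q(∛777, ω) : Q(∛777)] = 2. By the tower law, [Q(∛777, ω) : Q] = 3 · 2 = 6. (In fact Q(∛777, ω) is the splitting field of x^3 - 777 over Q.)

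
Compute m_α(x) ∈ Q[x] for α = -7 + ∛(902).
m_α(x) = x^3 + 21x^2 + 147x - 559

Set β = α + 7 = ∛(902), so β^3 = 902. Then (α + 7)^3 - 902 = 0, i.e. α is a root of g(x) = (x + 7)^3 - 902 = x^3 + 21x^2 + 147x - 559. Since g(x) = h(x + 7) where h(x) = x^3 - 902, and h is irreducible over Q (because 902 is not a perfect cube, so h has no rational root, and a monic cubic with no rational root is irreducible), g is also irreducible (irreducibility is preserved under the substitution x → x + 7). Hence m_α(x) = x^3 + 21x^2 + 147x - 559.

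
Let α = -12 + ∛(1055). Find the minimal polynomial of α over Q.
m_α(x) = x^3 + 36x^2 + 432x + 673

Set β = α + 12 = ∛(1055), so β^3 = 1055. Then (α + 12)^3 - 1055 = 0, i.e. α is a root of g(x) = (x + 12)^3 - 1055 = x^3 + 36x^2 + 432x + 673. Since g(x) = h(x + 12) where h(x) = x^3 - 1055, and h is irreducible over Q (because 1055 is not a perfect cube, so h has no rational root, and a monic cubic with no rational root is irreducible), g is also irreducible (irreducibility is preserved under the substitution x → x + 12). Hence m_α(x) = x^3 + 36x^2 + 432x + 673.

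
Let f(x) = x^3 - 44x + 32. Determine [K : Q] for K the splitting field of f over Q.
[K : Q] = 6

By the rational root test, any rational root of the monic integer polynomial f(x) = x^3 - 44x + 32 must be an integer dividing the constant term 32, i.e. one of ±{1, 2, 4, 8, 16, 32}. Evaluating: f(1) = -11, f(-1) = 75, f(2) = -48, f(-2) = 112, f(4) = -80, f(-4) = 144, f(8) = 192, f(-8) = -128, f(16) = 3424, f(-16) = -3360, f(32) = 31392, f(-32) = -31328; none is 0, so f has no rational root and is therefore irreducible over Q (a cubic with no linear factor over a field is irreducible). For an irreducible cubic, the Galois group is A_3 or S_3 according as the discriminant disc(f) = -4a^3 - 27b^2 = -4·(-44)^3 - 27·(32)^2 = 313088 is or is not a square in Q. Here disc(f) = 313088 is not a perfect square in Q, so the Galois group of f over Q is not contained in A_3 and must be all of S_3. The splitting field has degree |S_3| = 6 over Q, so [K : Q] = 6.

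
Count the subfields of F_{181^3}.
F_{181^3} has 2 subfields

The subfields of F_{p^n} are exactly the fields F_{p^d} for d | n (each is the fixed field of the unique index-d subgroup of Gal(F_{p^n}/F_p) ≅ Z/nZ). The divisors of n = 3 are {1, 3}, giving 2 subfields: F_{181^1}, F_{181^3}.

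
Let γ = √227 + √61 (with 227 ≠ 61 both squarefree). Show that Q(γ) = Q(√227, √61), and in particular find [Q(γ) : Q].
[Q(γ) : Q] = 4 (equivalently, Q(γ) = Q(√227, √61))

Obviously Q(γ) ⊆ Q(√227, √61), and [Q(√227, √61):Q] = 4 (since 227, 61 are distinct squarefree integers > 1 with 13847 not a perfect square). To show equality we compute the minimal polynomial of γ. From γ = √227 + √61: γ^2 = 227 + 2√(13847) + 61 = 288 + 2√(13847), so γ^2 - 288 = 2√(13847); squaring, (γ^2 - 288)^2 = 4·13847, i.e. γ^4 - 576γ^2 + 82944 - 55388 = 0, i.e. γ^4 - 576γ^2 + 27556 = 0. So γ is a root of x^4 - 576x^2 + 27556. This polynomial is irreducible over Q: it has no rational root (each ±√227 ± √61 is irrational), and any factorization into two quadratics over Q would force √(13847) ∈ Q (pairing opposite roots) or √227, √61 ∈ Q (other pairings), all impossible. Hence [Q(γ):Q] = 4 = [Q(√227, √61):Q], so Q(γ) = Q(√227, √61).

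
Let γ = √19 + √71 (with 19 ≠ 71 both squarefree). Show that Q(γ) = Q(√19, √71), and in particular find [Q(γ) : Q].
[Q(γ) : Q] = 4 (equivalently, Q(γ) = Q(√19, √71))

Obviously Q(γ) ⊆ Q(√19, √71), and [Q(√19, √71):Q] = 4 (since 19, 71 are distinct squarefree integers > 1 with 1349 not a perfect square). To show equality we compute the minimal polynomial of γ. From γ = √19 + √71: γ^2 = 19 + 2√(1349) + 71 = 90 + 2√(1349), so γ^2 - 90 = 2√(1349); squaring, (γ^2 - 90)^2 = 4·1349, i.e. γ^4 - 180γ^2 + 8100 - 5396 = 0, i.e. γ^4 - 180γ^2 + 2704 = 0. So γ is a root of x^4 - 180x^2 + 2704. This polynomial is irreducible over Q: it has no rational root (each ±√19 ± √71 is irrational), and any factorization into two quadratics over Q would force √(1349) ∈ Q (pairing opposite roots) or √19, √71 ∈ Q (other pairings), all impossible. Hence [Q(γ):Q] = 4 = [Q(√19, √71):Q], so Q(γ) = Q(√19, √71).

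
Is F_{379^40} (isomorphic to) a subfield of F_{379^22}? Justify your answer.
No: F_{379^40} is not a subfield of F_{379^22}

F_{p^m} embeds in F_{p^n} iff m | n. Here 40 ∤ 22 (since 22 = 0·40 + 22 with remainder 22 ≠ 0), so F_{379^40} is not a subfield of F_{379^22}. Equivalently: if it were, the tower law would give 40 = [F_{379^40}:F_379] dividing [F_{379^22}:F_379] = 22, contradiction.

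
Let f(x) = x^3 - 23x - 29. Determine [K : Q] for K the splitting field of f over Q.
[K : Q] = 6

By the rational root test, any rational root of the monic integer polynomial f(x) = x^3 - 23x - 29 must be an integer dividing the constant term -29, i.e. one of ±{1, 29}. Evaluating: f(1) = -51, f(-1) = -7, f(29) = 23693, f(-29) = -23751; none is 0, so f has no rational root and is therefore irreducible over Q (a cubic with no linear factor over a field is irreducible). For an irreducible cubic, the Galois group is A_3 or S_3 according as the discriminant disc(f) = -4a^3 - 27b^2 = -4·(-23)^3 - 27·(-29)^2 = 25961 is or is not a square in Q. Here disc(f) = 25961 is not a perfect square in Q, so the Galois group of f over Q is not contained in A_3 and must be all of S_3. The splitting field has degree |S_3| = 6 over Q, so [K : Q] = 6.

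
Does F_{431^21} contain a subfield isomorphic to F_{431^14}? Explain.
No: F_{431^14} is not a subfield of F_{431^21}

F_{p^m} embeds in F_{p^n} iff m | n. Here 14 ∤ 21 (since 21 = 1·14 + 7 with remainder 7 ≠ 0), so F_{431^14} is not a subfield of F_{431^21}. Equivalently: if it were, the tower law would give 14 = [F_{431^14}:F_431] dividing [F_{431^21}:F_431] = 21, contradiction.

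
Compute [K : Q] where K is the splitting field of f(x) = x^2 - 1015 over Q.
[K : Q] = 2

f(x) = x^2 - 1015 factors as (x - √1015)(x + √1015). The splitting field is K = Q(√1015). Since 1015 is squarefree and > 1, it is not a perfect square, so x^2 - 1015 is irreducible over Q and [Q(√1015) : Q] = 2. Hence [K : Q] = 2.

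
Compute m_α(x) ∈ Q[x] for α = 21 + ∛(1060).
m_α(x) = x^3 - 63x^2 + 1323x - 10321

Set β = α - 21 = ∛(1060), so β^3 = 1060. Then (α - 21)^3 - 1060 = 0, i.e. α is a root of g(x) = (x - 21)^3 - 1060 = x^3 - 63x^2 + 1323x - 10321. Since g(x) = h(x - 21) where h(x) = x^3 - 1060, and h is irreducible over Q (because 1060 is not a perfect cube, so h has no rational root, and a monic cubic with no rational root is irreducible), g is also irreducible (irreducibility is preserved under the substitution x → x - 21). Hence m_α(x) = x^3 - 63x^2 + 1323x - 10321.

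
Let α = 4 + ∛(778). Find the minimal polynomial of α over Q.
m_α(x) = x^3 - 12x^2 + 48x - 842

Set β = α - 4 = ∛(778), so β^3 = 778. Then (α - 4)^3 - 778 = 0, i.e. α is a root of g(x) = (x - 4)^3 - 778 = x^3 - 12x^2 + 48x - 842. Since g(x) = h(x - 4) where h(x) = x^3 - 778, and h is irreducible over Q (because 778 is not a perfect cube, so h has no rational root, and a monic cubic with no rational root is irreducible), g is also irreducible (irreducibility is preserved under the substitution x → x - 4). Hence m_α(x) = x^3 - 12x^2 + 48x - 842.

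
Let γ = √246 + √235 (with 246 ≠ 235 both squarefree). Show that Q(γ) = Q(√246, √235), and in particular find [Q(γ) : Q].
[Q(γ) : Q] = 4 (equivalently, Q(γ) = Q(√246, √235))

Obviously Q(γ) ⊆ Q(√246, √235), and [Q(√246, √235):Q] = 4 (since 246, 235 are distinct squarefree integers > 1 with 57810 not a perfect square). To show equality we compute the minimal polynomial of γ. From γ = √246 + √235: γ^2 = 246 + 2√(57810) + 235 = 481 + 2√(57810), so γ^2 - 481 = 2√(57810); squaring, (γ^2 - 481)^2 = 4·57810, i.e. γ^4 - 962γ^2 + 231361 - 231240 = 0, i.e. γ^4 - 962γ^2 + 121 = 0. So γ is a root of x^4 - 962x^2 + 121. This polynomial is irreducible over Q: it has no rational root (each ±√246 ± √235 is irrational), and any factorization into two quadratics over Q would force √(57810) ∈ Q (pairing opposite roots) or √246, √235 ∈ Q (other pairings), all impossible. Hence [Q(γ):Q] = 4 = [Q(√246, √235):Q], so Q(γ) = Q(√246, √235).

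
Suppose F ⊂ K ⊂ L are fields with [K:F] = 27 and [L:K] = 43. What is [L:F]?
[L:F] = 1161

The tower law says that for any tower of field extensions F ⊂ K ⊂ L with finite degrees, [L:F] = [L:K] · [K:F]. Here this gives [L:F] = 43 · 27 = 1161.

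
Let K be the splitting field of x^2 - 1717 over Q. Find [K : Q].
[K : Q] = 2

f(x) = x^2 - 1717 factors as (x - √1717)(x + √1717). The splitting field is K = Q(√1717). Since 1717 is squarefree and > 1, it is not a perfect square, so x^2 - 1717 is irreducible over Q and [Q(√1717) : Q] = 2. Hence [K : Q] = 2.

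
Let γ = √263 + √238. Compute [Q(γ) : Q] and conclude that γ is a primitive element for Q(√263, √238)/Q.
[Q(γ) : Q] = 4 (equivalently, Q(γ) = Q(√263, √238))

Obviously Q(γ) ⊆ Q(√263, √238), and [Q(√263, √238):Q] = 4 (since 263, 238 are distinct squarefree integers > 1 with 62594 not a perfect square). To show equality we compute the minimal polynomial of γ. From γ = √263 + √238: γ^2 = 263 + 2√(62594) + 238 = 501 + 2√(62594), so γ^2 - 501 = 2√(62594); squaring, (γ^2 - 501)^2 = 4·62594, i.e. γ^4 - 1002γ^2 + 251001 - 250376 = 0, i.e. γ^4 - 1002γ^2 + 625 = 0. So γ is a root of x^4 - 1002x^2 + 625. This polynomial is irreducible over Q: it has no rational root (each ±√263 ± √238 is irrational), and any factorization into two quadratics over Q would force √(62594) ∈ Q (pairing opposite roots) or √263, √238 ∈ Q (other pairings), all impossible. Hence [Q(γ):Q] = 4 = [Q(√263, √238):Q], so Q(γ) = Q(√263, √238).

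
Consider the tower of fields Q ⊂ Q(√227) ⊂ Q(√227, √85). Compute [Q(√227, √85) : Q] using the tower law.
[Q(√227, √85) : Q] = 4

[Q(√227):Q] = 2 (min poly x^2 - 227, irreducible since 227 is squarefree > 1). For the top step, suppose √85 ∈ Q(√227), say √85 = c + d√227 with c, d ∈ Q. Squaring: 85 = c^2 + 227d^2 + 2cd√227. Since √227 ∉ Q this forces 2cd = 0. If d = 0 then √85 = c ∈ Q, contradicting 85 squarefree > 1. If c = 0 then 85 = 227d^2, so 227·85 = (227d)^2 is a perfect square in Q — but 227·85 = 19295 is not a perfect square (since 227 and 85 are distinct squarefree integers). Contradiction. Hence √85 ∉ Q(√227), so x^2 - 85 stays irreducible over Q(√227) and [Q(√227, √85) : Q(√227)] = 2. By the tower law, [Q(√227, √85) : Q] = 2 · 2 = 4.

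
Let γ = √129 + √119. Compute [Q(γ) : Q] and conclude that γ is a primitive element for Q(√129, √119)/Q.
[Q(γ) : Q] = 4 (equivalently, Q(γ) = Q(√129, √119))

Obviously Q(γ) ⊆ Q(√129, √119), and [Q(√129, √119):Q] = 4 (since 129, 119 are distinct squarefree integers > 1 with 15351 not a perfect square). To show equality we compute the minimal polynomial of γ. From γ = √129 + √119: γ^2 = 129 + 2√(15351) + 119 = 248 + 2√(15351), so γ^2 - 248 = 2√(15351); squaring, (γ^2 - 248)^2 = 4·15351, i.e. γ^4 - 496γ^2 + 61504 - 61404 = 0, i.e. γ^4 - 496γ^2 + 100 = 0. So γ is a root of x^4 - 496x^2 + 100. This polynomial is irreducible over Q: it has no rational root (each ±√129 ± √119 is irrational), and any factorization into two quadratics over Q would force √(15351) ∈ Q (pairing opposite roots) or √129, √119 ∈ Q (other pairings), all impossible. Hence [Q(γ):Q] = 4 = [Q(√129, √119):Q], so Q(γ) = Q(√129, √119).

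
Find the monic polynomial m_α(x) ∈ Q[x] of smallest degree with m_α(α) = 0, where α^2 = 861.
m_α(x) = x^2 - 861

α satisfies α^2 - 861 = 0, so x^2 - 861 annihilates α. Since d = 861 is squarefree and ≠ 1, it is not a perfect square in Q, so x^2 - 861 has no rational root and is therefore irreducible over Q (a degree-2 polynomial over a field is irreducible iff it has no root). Hence m_α(x) = x^2 - 861.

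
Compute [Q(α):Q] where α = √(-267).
[Q(α):Q] = 2

[Q(α):Q] equals the degree of the minimal polynomial of α. Here α^2 = -267 and x^2 + 267 is irreducible (d = -267 is squarefree, ≠ 1, hence not a square), so deg(m_α) = 2. Thus [Q(α):Q] = 2.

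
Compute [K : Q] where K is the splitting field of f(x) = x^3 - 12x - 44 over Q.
[K : Q] = 6

By the rational root test, any rational root of the monic integer polynomial f(x) = x^3 - 12x - 44 must be an integer dividing the constant term -44, i.e. one of ±{1, 2, 4, 11, 22, 44}. Evaluating: f(1) = -55, f(-1) = -33, f(2) = -60, f(-2) = -28, f(4) = -28, f(-4) = -60, f(11) = 1155, f(-11) = -1243, f(22) = 10340, f(-22) = -10428, f(44) = 84612, f(-44) = -84700; none is 0, so f has no rational root and is therefore irreducible over Q (a cubic with no linear factor over a field is irreducible). For an irreducible cubic, the Galois group is A_3 or S_3 according as the discriminant disc(f) = -4a^3 - 27b^2 = -4·(-12)^3 - 27·(-44)^2 = -45360 is or is not a square in Q. Here disc(f) = -45360 is not a perfect square in Q, so the Galois group of f over Q is not contained in A_3 and must be all of S_3. The splitting field has degree |S_3| = 6 over Q, so [K : Q] = 6.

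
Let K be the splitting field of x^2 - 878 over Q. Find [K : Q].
[K : Q] = 2

f(x) = x^2 - 878 factors as (x - √878)(x + √878). The splitting field is K = Q(√878). Since 878 is squarefree and > 1, it is not a perfect square, so x^2 - 878 is irreducible over Q and [Q(√878) : Q] = 2. Hence [K : Q] = 2.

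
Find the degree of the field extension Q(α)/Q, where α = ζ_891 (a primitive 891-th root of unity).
[Q(α):Q] = 540

The minimal polynomial of ζ_891 over Q is the 891-th cyclotomic polynomial Φ_891(x), which is irreducible over Q and has degree φ(891) = 540. Hence [Q(α):Q] = φ(891) = 540.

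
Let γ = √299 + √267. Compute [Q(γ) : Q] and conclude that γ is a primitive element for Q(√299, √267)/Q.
[Q(γ) : Q] = 4 (equivalently, Q(γ) = Q(√299, √267))

Obviously Q(γ) ⊆ Q(√299, √267), and [Q(√299, √267):Q] = 4 (since 299, 267 are distinct squarefree integers > 1 with 79833 not a perfect square). To show equality we compute the minimal polynomial of γ. From γ = √299 + √267: γ^2 = 299 + 2√(79833) + 267 = 566 + 2√(79833), so γ^2 - 566 = 2√(79833); squaring, (γ^2 - 566)^2 = 4·79833, i.e. γ^4 - 1132γ^2 + 320356 - 319332 = 0, i.e. γ^4 - 1132γ^2 + 1024 = 0. So γ is a root of x^4 - 1132x^2 + 1024. This polynomial is irreducible over Q: it has no rational root (each ±√299 ± √267 is irrational), and any factorization into two quadratics over Q would force √(79833) ∈ Q (pairing opposite roots) or √299, √267 ∈ Q (other pairings), all impossible. Hence [Q(γ):Q] = 4 = [Q(√299, √267):Q], so Q(γ) = Q(√299, √267).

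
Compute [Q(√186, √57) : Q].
[Q(√186, √57) : Q] = 4

[Q(√186):Q] = 2 (min poly x^2 - 186, irreducible since 186 is squarefree > 1). For the top step, suppose √57 ∈ Q(√186), say √57 = c + d√186 with c, d ∈ Q. Squaring: 57 = c^2 + 186d^2 + 2cd√186. Since √186 ∉ Q this forces 2cd = 0. If d = 0 then √57 = c ∈ Q, contradicting 57 squarefree > 1. If c = 0 then 57 = 186d^2, so 186·57 = (186d)^2 is a perfect square in Q — but 186·57 = 10602 is not a perfect square (since 186 and 57 are distinct squarefree integers). Contradiction. Hence √57 ∉ Q(√186), so x^2 - 57 stays irreducible over Q(√186) and [Q(√186, √57) : Q(√186)] = 2. By the tower law, [Q(√186, √57) : Q] = 2 · 2 = 4.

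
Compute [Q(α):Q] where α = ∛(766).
[Q(α):Q] = 3

The minimal polynomial of α is x^3 - 766, irreducible over Q since 766 is not a perfect cube (so x^3 - 766 has no rational root). Hence [Q(α):Q] = deg(m_α) = 3.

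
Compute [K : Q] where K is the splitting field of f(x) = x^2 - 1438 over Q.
[K : Q] = 2

f(x) = x^2 - 1438 factors as (x - √1438)(x + √1438). The splitting field is K = Q(√1438). Since 1438 is squarefree and > 1, it is not a perfect square, so x^2 - 1438 is irreducible over Q and [Q(√1438) : Q] = 2. Hence [K : Q] = 2.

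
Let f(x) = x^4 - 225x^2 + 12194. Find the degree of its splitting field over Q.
[K : Q] = 4

Solving the quadratic in x^2: x^2 = (225 ± √(225^2 - 4·12194))/2 = (225 ± √1849)/2 = (225 ± 43)/2, giving x^2 = 91 or x^2 = 134. So f(x) = (x^2 - 91)(x^2 - 134) and the roots of f are ±√91, ±√134. Hence the splitting field is K = Q(√91, √134). Since 91 and 134 are distinct squarefree integers > 1, their product 12194 is not a perfect square, so √134 ∉ Q(√91). By the tower law [K:Q] = [Q(√91,√134):Q(√91)] · [Q(√91):Q] = 2 · 2 = 4.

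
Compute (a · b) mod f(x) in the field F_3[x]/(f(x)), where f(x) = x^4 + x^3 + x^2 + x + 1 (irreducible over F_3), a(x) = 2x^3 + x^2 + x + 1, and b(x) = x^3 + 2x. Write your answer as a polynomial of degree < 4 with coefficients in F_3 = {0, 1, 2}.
a · b ≡ x^3 + 2x + 2 (mod f(x))

Multiply in F_3[x]: a(x)·b(x) = (2x^3 + x^2 + x + 1)·(x^3 + 2x) = 2x^6 + x^5 + 2x^4 + 2x^2 + 2x. This has degree ≥ 4, so divide by f(x) over F_3: 2x^6 + x^5 + 2x^4 + 2x^2 + 2x = (2x^2 + 2x + 1)·(x^4 + x^3 + x^2 + x + 1) + (x^3 + 2x + 2). Hence a·b ≡ x^3 + 2x + 2 (mod f). (F_3[x]/(f) is a field with 3^4 = 81 elements since f is irreducible of degree 4.)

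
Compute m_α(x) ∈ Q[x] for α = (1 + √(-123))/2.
m_α(x) = x^2 - x + 31

From 2α - 1 = √(-123), squaring gives (2α - 1)^2 = -123, i.e. 4α^2 - 4α + 1 = -123, so α^2 - α + (1 + 123)/4 = 0. Since -123 ≡ 1 (mod 4), (1 + 123)/4 = 31 ∈ Z. The polynomial x^2 - x + 31 has discriminant 1 - 4·(31) = -123, which is not a perfect square in Q (d = -123 is squarefree and ≠ 1), so x^2 - x + 31 is irreducible over Q. It is the minimal polynomial of α.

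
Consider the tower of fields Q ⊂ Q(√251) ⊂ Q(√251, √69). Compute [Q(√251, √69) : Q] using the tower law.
[Q(√251, √69) : Q] = 4

[Q(√251):Q] = 2 (min poly x^2 - 251, irreducible since 251 is squarefree > 1). For the top step, suppose √69 ∈ Q(√251), say √69 = c + d√251 with c, d ∈ Q. Squaring: 69 = c^2 + 251d^2 + 2cd√251. Since √251 ∉ Q this forces 2cd = 0. If d = 0 then √69 = c ∈ Q, contradicting 69 squarefree > 1. If c = 0 then 69 = 251d^2, so 251·69 = (251d)^2 is a perfect square in Q — but 251·69 = 17319 is not a perfect square (since 251 and 69 are distinct squarefree integers). Contradiction. Hence √69 ∉ Q(√251), so x^2 - 69 stays irreducible over Q(√251) and [Q(√251, √69) : Q(√251)] = 2. By the tower law, [Q(√251, √69) : Q] = 2 · 2 = 4.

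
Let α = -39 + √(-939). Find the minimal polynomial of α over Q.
m_α(x) = x^2 + 78x + 2460

From α + 39 = √(-939), squaring gives (α + 39)^2 = -939, i.e. α^2 + 78α + 1521 = -939, so α^2 + 78α + 2460 = 0. The discriminant of x^2 + 78x + 2460 is (78)^2 - 4·(2460) = 6084 - 9840 = -3756, and 4·(-939) is not a perfect square in Q since -939 is squarefree and ≠ 1. Hence x^2 + 78x + 2460 is irreducible over Q and is the minimal polynomial of α.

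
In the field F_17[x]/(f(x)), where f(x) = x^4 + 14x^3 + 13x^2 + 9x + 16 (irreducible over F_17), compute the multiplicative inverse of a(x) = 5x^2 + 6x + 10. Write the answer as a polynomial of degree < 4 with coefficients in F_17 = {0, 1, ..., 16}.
a(x)^(-1) ≡ 6x^3 + 4x + 13 (mod f(x))

Since f is irreducible over F_17, F_17[x]/(f) is a field and a(x) ≠ 0 has an inverse. Apply the extended Euclidean algorithm to f(x) and a(x) in F_17[x]: f(x) = (7x^2 + 8x + 13)·a(x) + (4x + 5);  a(x) = (14x + 1)·(4x + 5) + (5). The last nonzero remainder is the constant 5 = gcd(f, a) in F_17. Back-substituting through the division chain expresses 5 = s(x)·a(x) + t(x)·f(x) with s(x) ≡ 13x^3 + 3x + 14 (mod f), so (13x^3 + 3x + 14)·a(x) ≡ 5 (mod f). Multiplying by 5^(-1) ≡ 7 in F_17 gives a(x)^(-1) ≡ 7·(13x^3 + 3x + 14) ≡ 6x^3 + 4x + 13 (mod f). Check: (5x^2 + 6x + 10)·(6x^3 + 4x + 13) = 13x^5 + 2x^4 + 12x^3 + 4x^2 + 16x + 11 ≡ 1 (mod x^4 + 14x^3 + 13x^2 + 9x + 16).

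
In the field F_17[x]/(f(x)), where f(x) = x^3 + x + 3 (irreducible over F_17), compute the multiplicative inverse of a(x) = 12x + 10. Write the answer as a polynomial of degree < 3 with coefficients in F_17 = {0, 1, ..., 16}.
a(x)^(-1) ≡ 11x^2 + 5x + 4 (mod f(x))

Since f is irreducible over F_17, F_17[x]/(f) is a field and a(x) ≠ 0 has an inverse. Apply the extended Euclidean algorithm to f(x) and a(x) in F_17[x]: f(x) = (10x^2 + 3x + 16)·a(x) + (13). The last nonzero remainder is the constant 13 = gcd(f, a) in F_17. Back-substituting through the division chain expresses 13 = s(x)·a(x) + t(x)·f(x) with s(x) ≡ 7x^2 + 14x + 1 (mod f), so (7x^2 + 14x + 1)·a(x) ≡ 13 (mod f). Multiplying by 13^(-1) ≡ 4 in F_17 gives a(x)^(-1) ≡ 4·(7x^2 + 14x + 1) ≡ 11x^2 + 5x + 4 (mod f). Check: (12x + 10)·(11x^2 + 5x + 4) = 13x^3 + 13x + 6 ≡ 1 (mod x^3 + x + 3).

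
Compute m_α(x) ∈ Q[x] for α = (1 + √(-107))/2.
m_α(x) = x^2 - x + 27

From 2α - 1 = √(-107), squaring gives (2α - 1)^2 = -107, i.e. 4α^2 - 4α + 1 = -107, so α^2 - α + (1 + 107)/4 = 0. Since -107 ≡ 1 (mod 4), (1 + 107)/4 = 27 ∈ Z. The polynomial x^2 - x + 27 has discriminant 1 - 4·(27) = -107, which is not a perfect square in Q (d = -107 is squarefree and ≠ 1), so x^2 - x + 27 is irreducible over Q. It is the minimal polynomial of α.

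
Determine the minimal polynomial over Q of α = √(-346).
m_α(x) = x^2 + 346

α satisfies α^2 + 346 = 0, so x^2 + 346 annihilates α. Since d = -346 is squarefree and ≠ 1, it is not a perfect square in Q, so x^2 + 346 has no rational root and is therefore irreducible over Q (a degree-2 polynomial over a field is irreducible iff it has no root). Hence m_α(x) = x^2 + 346.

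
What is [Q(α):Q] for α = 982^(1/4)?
[Q(α):Q] = 4

α is a root of x^4 - 982. By Eisenstein's criterion at the prime p = 2 (which divides the constant term 982 but p^2 = 4 does not, since 982 is squarefree), x^4 - 982 is irreducible over Q. Hence [Q(α):Q] = 4.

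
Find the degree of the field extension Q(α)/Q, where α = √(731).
[Q(α):Q] = 2

[Q(α):Q] equals the degree of the minimal polynomial of α. Here α^2 = 731 and x^2 - 731 is irreducible (d = 731 is squarefree, ≠ 1, hence not a square), so deg(m_α) = 2. Thus [Q(α):Q] = 2.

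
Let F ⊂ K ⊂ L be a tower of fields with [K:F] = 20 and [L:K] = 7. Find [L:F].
[L:F] = 140

The tower law says that for any tower of field extensions F ⊂ K ⊂ L with finite degrees, [L:F] = [L:K] · [K:F]. Here this gives [L:F] = 7 · 20 = 140.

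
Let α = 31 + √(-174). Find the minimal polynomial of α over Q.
m_α(x) = x^2 - 62x + 1135

From α - 31 = √(-174), squaring gives (α - 31)^2 = -174, i.e. α^2 - 62α + 961 = -174, so α^2 - 62α + 1135 = 0. The discriminant of x^2 - 62x + 1135 is (-62)^2 - 4·(1135) = 3844 - 4540 = -696, and 4·(-174) is not a perfect square in Q since -174 is squarefree and ≠ 1. Hence x^2 - 62x + 1135 is irreducible over Q and is the minimal polynomial of α.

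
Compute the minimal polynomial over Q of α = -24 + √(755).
m_α(x) = x^2 + 48x - 179

From α + 24 = √(755), squaring gives (α + 24)^2 = 755, i.e. α^2 + 48α + 576 = 755, so α^2 + 48α - 179 = 0. The discriminant of x^2 + 48x - 179 is (48)^2 - 4·(-179) = 2304 + 716 = 3020, and 4·(755) is not a perfect square in Q since 755 is squarefree and ≠ 1. Hence x^2 + 48x - 179 is irreducible over Q and is the minimal polynomial of α.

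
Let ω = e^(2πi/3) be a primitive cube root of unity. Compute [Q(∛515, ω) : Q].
[Q(∛515, ω) : Q] = 6

[Q(∛515):Q] = 3 (min poly x^3 - 515, irreducible since 515 is not a perfect cube). [Q(ω):Q] = 2 (min poly x^2 + x + 1). Since Q(∛515) ⊂ R and ω ∉ R, we have ω ∉ Q(∛515), so x^2 + x + 1 remains irreducible over Q(∛515) and [Q(∛515, ω) : Q(∛515)] = 2. By the tower law, [Q(∛515, ω) : Q] = 3 · 2 = 6. (In fact Q(∛515, ω) is the splitting field of x^3 - 515 over Q.)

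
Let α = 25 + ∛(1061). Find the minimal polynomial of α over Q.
m_α(x) = x^3 - 75x^2 + 1875x - 16686

Set β = α - 25 = ∛(1061), so β^3 = 1061. Then (α - 25)^3 - 1061 = 0, i.e. α is a root of g(x) = (x - 25)^3 - 1061 = x^3 - 75x^2 + 1875x - 16686. Since g(x) = h(x - 25) where h(x) = x^3 - 1061, and h is irreducible over Q (because 1061 is not a perfect cube, so h has no rational root, and a monic cubic with no rational root is irreducible), g is also irreducible (irreducibility is preserved under the substitution x → x - 25). Hence m_α(x) = x^3 - 75x^2 + 1875x - 16686.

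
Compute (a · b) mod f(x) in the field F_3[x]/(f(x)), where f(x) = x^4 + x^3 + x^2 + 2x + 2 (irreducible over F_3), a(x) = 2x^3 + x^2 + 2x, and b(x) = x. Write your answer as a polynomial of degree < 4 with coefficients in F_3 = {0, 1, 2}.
a · b ≡ 2x^3 + 2x + 2 (mod f(x))

Multiply in F_3[x]: a(x)·b(x) = (2x^3 + x^2 + 2x)·(x) = 2x^4 + x^3 + 2x^2. This has degree ≥ 4, so divide by f(x) over F_3: 2x^4 + x^3 + 2x^2 = (2)·(x^4 + x^3 + x^2 + 2x + 2) + (2x^3 + 2x + 2). Hence a·b ≡ 2x^3 + 2x + 2 (mod f). (F_3[x]/(f) is a field with 3^4 = 81 elements since f is irreducible of degree 4.)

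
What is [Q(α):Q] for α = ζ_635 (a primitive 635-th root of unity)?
[Q(α):Q] = 504

The minimal polynomial of ζ_635 over Q is the 635-th cyclotomic polynomial Φ_635(x), which is irreducible over Q and has degree φ(635) = 504. Hence [Q(α):Q] = φ(635) = 504.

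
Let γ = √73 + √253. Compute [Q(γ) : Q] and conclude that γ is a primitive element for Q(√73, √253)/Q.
[Q(γ) : Q] = 4 (equivalently, Q(γ) = Q(√73, √253))

Obviously Q(γ) ⊆ Q(√73, √253), and [Q(√73, √253):Q] = 4 (since 73, 253 are distinct squarefree integers > 1 with 18469 not a perfect square). To show equality we compute the minimal polynomial of γ. From γ = √73 + √253: γ^2 = 73 + 2√(18469) + 253 = 326 + 2√(18469), so γ^2 - 326 = 2√(18469); squaring, (γ^2 - 326)^2 = 4·18469, i.e. γ^4 - 652γ^2 + 106276 - 73876 = 0, i.e. γ^4 - 652γ^2 + 32400 = 0. So γ is a root of x^4 - 652x^2 + 32400. This polynomial is irreducible over Q: it has no rational root (each ±√73 ± √253 is irrational), and any factorization into two quadratics over Q would force √(18469) ∈ Q (pairing opposite roots) or √73, √253 ∈ Q (other pairings), all impossible. Hence [Q(γ):Q] = 4 = [Q(√73, √253):Q], so Q(γ) = Q(√73, √253).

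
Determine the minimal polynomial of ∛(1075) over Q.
m_α(x) = x^3 - 1075

α satisfies α^3 = 1075, so x^3 - 1075 annihilates α. By the rational root test, a rational root p/q (in lowest terms) of x^3 - 1075 would satisfy p^3 = 1075 q^3, forcing q = 1 and p^3 = 1075; but 1075 is not a perfect cube, contradiction. A monic cubic over Q with no rational root is irreducible (any nontrivial factorization would include a linear factor). Hence x^3 - 1075 is the minimal polynomial of α, and in particular [Q(α):Q] = 3.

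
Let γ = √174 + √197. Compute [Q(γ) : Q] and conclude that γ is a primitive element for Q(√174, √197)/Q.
[Q(γ) : Q] = 4 (equivalently, Q(γ) = Q(√174, √197))

Obviously Q(γ) ⊆ Q(√174, √197), and [Q(√174, √197):Q] = 4 (since 174, 197 are distinct squarefree integers > 1 with 34278 not a perfect square). To show equality we compute the minimal polynomial of γ. From γ = √174 + √197: γ^2 = 174 + 2√(34278) + 197 = 371 + 2√(34278), so γ^2 - 371 = 2√(34278); squaring, (γ^2 - 371)^2 = 4·34278, i.e. γ^4 - 742γ^2 + 137641 - 137112 = 0, i.e. γ^4 - 742γ^2 + 529 = 0. So γ is a root of x^4 - 742x^2 + 529. This polynomial is irreducible over Q: it has no rational root (each ±√174 ± √197 is irrational), and any factorization into two quadratics over Q would force √(34278) ∈ Q (pairing opposite roots) or √174, √197 ∈ Q (other pairings), all impossible. Hence [Q(γ):Q] = 4 = [Q(√174, √197):Q], so Q(γ) = Q(√174, √197).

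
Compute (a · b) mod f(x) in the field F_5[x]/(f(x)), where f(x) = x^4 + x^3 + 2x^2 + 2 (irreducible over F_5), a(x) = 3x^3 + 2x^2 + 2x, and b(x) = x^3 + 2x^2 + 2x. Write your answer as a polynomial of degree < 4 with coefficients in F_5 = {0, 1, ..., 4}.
a · b ≡ 2x^3 + x^2 + 3 (mod f(x))

Multiply in F_5[x]: a(x)·b(x) = (3x^3 + 2x^2 + 2x)·(x^3 + 2x^2 + 2x) = 3x^6 + 3x^5 + 2x^4 + 3x^3 + 4x^2. This has degree ≥ 4, so divide by f(x) over F_5: 3x^6 + 3x^5 + 2x^4 + 3x^3 + 4x^2 = (3x^2 + 1)·(x^4 + x^3 + 2x^2 + 2) + (2x^3 + x^2 + 3). Hence a·b ≡ 2x^3 + x^2 + 3 (mod f). (F_5[x]/(f) is a field with 5^4 = 625 elements since f is irreducible of degree 4.)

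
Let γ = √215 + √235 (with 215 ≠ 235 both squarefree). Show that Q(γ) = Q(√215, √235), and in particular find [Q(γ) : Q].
[Q(γ) : Q] = 4 (equivalently, Q(γ) = Q(√215, √235))

Obviously Q(γ) ⊆ Q(√215, √235), and [Q(√215, √235):Q] = 4 (since 215, 235 are distinct squarefree integers > 1 with 50525 not a perfect square). To show equality we compute the minimal polynomial of γ. From γ = √215 + √235: γ^2 = 215 + 2√(50525) + 235 = 450 + 2√(50525), so γ^2 - 450 = 2√(50525); squaring, (γ^2 - 450)^2 = 4·50525, i.e. γ^4 - 900γ^2 + 202500 - 202100 = 0, i.e. γ^4 - 900γ^2 + 400 = 0. So γ is a root of x^4 - 900x^2 + 400. This polynomial is irreducible over Q: it has no rational root (each ±√215 ± √235 is irrational), and any factorization into two quadratics over Q would force √(50525) ∈ Q (pairing opposite roots) or √215, √235 ∈ Q (other pairings), all impossible. Hence [Q(γ):Q] = 4 = [Q(√215, √235):Q], so Q(γ) = Q(√215, √235).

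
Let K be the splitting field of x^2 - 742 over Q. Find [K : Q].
[K : Q] = 2

f(x) = x^2 - 742 factors as (x - √742)(x + √742). The splitting field is K = Q(√742). Since 742 is squarefree and > 1, it is not a perfect square, so x^2 - 742 is irreducible over Q and [Q(√742) : Q] = 2. Hence [K : Q] = 2.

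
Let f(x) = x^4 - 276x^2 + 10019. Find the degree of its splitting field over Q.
[K : Q] = 4

Solving the quadratic in x^2: x^2 = (276 ± √(276^2 - 4·10019))/2 = (276 ± √36100)/2 = (276 ± 190)/2, giving x^2 = 233 or x^2 = 43. So f(x) = (x^2 - 233)(x^2 - 43) and the roots of f are ±√233, ±√43. Hence the splitting field is K = Q(√233, √43). Since 233 and 43 are distinct squarefree integers > 1, their product 10019 is not a perfect square, so √43 ∉ Q(√233). By the tower law [K:Q] = [Q(√233,√43):Q(√233)] · [Q(√233):Q] = 2 · 2 = 4.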